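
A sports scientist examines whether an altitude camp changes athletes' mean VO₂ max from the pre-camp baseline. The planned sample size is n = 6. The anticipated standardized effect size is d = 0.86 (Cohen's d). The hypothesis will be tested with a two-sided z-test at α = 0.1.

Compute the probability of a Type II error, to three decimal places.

β ≈ 0.322

Noncentrality parameter: δ = d·√n = 0.86 × √6 = 2.1066
Two-sided α = 0.1 → critical value z_{0.05} = 1.645.
Power = Φ(δ − 1.645) + Φ(−δ − 1.645) = Φ(0.462) + Φ(-3.751) = 0.6779 + 0.0001 = 0.6779.
Type II error: β = 1 − power = 1 − 0.6779 = 0.3221.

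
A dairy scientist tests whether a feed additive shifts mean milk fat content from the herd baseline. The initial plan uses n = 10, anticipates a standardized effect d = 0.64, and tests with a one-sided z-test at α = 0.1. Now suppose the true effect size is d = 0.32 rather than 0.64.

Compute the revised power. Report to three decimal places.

Power ≈ 0.394

With d = 0.32: δ = d·√n = 0.32 × √10 = 1.0119. Critical value z_{0.1} = 1.282.
Revised power = Φ(δ − 1.282) = Φ(-0.270) = 0.3937.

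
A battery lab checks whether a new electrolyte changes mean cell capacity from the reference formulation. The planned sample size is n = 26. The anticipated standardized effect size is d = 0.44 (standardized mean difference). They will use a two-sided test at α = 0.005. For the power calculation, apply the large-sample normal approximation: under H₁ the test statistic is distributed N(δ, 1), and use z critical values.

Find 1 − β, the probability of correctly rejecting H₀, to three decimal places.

Power ≈ 0.287

Noncentrality parameter: δ = d·√n = 0.44 × √26 = 2.2436
Two-sided α = 0.005 → critical value z_{0.0025} = 2.807.
Power = Φ(δ − 2.807) + Φ(−δ − 2.807) = Φ(-0.563) + Φ(-5.051) = 0.2866 + 0.0000 = 0.2866.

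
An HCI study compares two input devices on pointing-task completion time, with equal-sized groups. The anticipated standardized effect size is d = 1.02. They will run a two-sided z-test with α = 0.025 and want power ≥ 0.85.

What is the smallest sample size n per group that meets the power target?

n = 21 per group

For power 0.85 need Φ(δ − z_{0.0125}) = 0.85, so δ = z_{0.0125} + z_{0.15} = 2.241 + 1.036 = 3.278.
(The Φ(−δ − z_{α/2}) term is vanishingly small for δ > 0 and is dropped in the standard sample-size formula.)
δ = d·√(n/2) ⇒ n = 2(δ/d)² = 2 × (3.278 / 1.02)² = 20.65.
Round up to the next whole unit.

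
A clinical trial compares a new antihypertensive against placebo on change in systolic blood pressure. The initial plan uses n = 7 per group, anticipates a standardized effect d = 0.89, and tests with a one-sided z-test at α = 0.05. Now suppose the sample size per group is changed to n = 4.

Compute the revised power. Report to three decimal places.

With n = 4 per group: δ = d·√(n/2) = 0.89 × √(4/2) = 1.2587. Critical value z_{0.05} = 1.645.
Revised power = P(Z > 1.645 − δ) = Φ(-0.386) = 0.3497.

Power ≈ 0.350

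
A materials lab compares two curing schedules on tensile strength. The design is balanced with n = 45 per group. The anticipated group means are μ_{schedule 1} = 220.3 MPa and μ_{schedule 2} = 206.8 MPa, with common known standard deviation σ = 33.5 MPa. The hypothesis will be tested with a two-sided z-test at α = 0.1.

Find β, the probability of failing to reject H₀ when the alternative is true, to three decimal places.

β ≈ 0.395

Standardized effect: d = |μ_{schedule 1} − μ_{schedule 2}| / σ = |220.3 − 206.8| / 33.5 = 0.4030
Noncentrality parameter: δ = d·√(n/2) = 0.4030 × √(45/2) = 1.9115
Two-sided α = 0.1 → critical value z_{0.05} = 1.645.
Power = Φ(δ − 1.645) + Φ(−δ − 1.645) = Φ(0.267) + Φ(-3.556) = 0.6051 + 0.0002 = 0.6053.
Type II error: β = 1 − power = 1 − 0.6053 = 0.3947.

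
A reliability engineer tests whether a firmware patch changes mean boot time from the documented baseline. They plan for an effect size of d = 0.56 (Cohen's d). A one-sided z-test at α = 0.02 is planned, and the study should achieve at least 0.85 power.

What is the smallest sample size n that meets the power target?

For power 0.85 need Φ(δ − z_{0.02}) = 0.85, so δ = z_{0.02} + z_{0.15} = 2.054 + 1.036 = 3.090.
δ = d·√n ⇒ n = (δ/d)² = (3.090 / 0.56)² = 30.45.
Round up to the next whole unit.

n = 31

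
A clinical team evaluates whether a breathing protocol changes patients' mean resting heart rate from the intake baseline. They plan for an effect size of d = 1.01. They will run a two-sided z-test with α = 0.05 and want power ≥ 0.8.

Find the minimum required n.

For power 0.8 need Φ(δ − z_{0.025}) = 0.8, so δ = z_{0.025} + z_{0.20} = 1.960 + 0.842 = 2.802.
(The Φ(−δ − z_{α/2}) term is vanishingly small for δ > 0 and is dropped in the standard sample-size formula.)
δ = d·√n ⇒ n = (δ/d)² = (2.802 / 1.01)² = 7.69.
Rounding up, n = 8.

n = 8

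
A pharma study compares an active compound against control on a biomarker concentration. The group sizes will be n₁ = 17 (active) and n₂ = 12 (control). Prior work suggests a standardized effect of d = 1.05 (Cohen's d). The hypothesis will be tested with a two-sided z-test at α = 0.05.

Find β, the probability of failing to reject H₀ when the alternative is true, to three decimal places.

Noncentrality parameter: δ = d / √(1/n₁ + 1/n₂) = 1.05 / √(1/17 + 1/12) = 2.7849
Two-sided α = 0.05 → critical value z_{0.025} = 1.960.
Power = Φ(δ − 1.960) + Φ(−δ − 1.960) = Φ(0.825) + Φ(-4.745) = 0.7953 + 0.0000 = 0.7953.
Type II error: β = 1 − power = 1 − 0.7953 = 0.2047.

β ≈ 0.205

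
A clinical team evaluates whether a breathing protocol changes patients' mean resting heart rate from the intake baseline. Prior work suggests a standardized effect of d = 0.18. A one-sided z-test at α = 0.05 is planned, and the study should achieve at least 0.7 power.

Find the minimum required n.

Set Φ(δ − 1.645) = 0.7; then δ − 1.645 = Φ⁻¹(0.7) = 0.524, giving δ = 2.169.
δ = d·√n ⇒ n = (δ/d)² = (2.169 / 0.18)² = 145.24.
Round up to the next whole unit.

n = 146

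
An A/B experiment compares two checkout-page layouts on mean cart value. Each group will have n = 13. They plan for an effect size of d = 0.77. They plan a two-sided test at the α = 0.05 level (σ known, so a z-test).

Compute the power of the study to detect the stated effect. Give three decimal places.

Noncentrality parameter: δ = d·√(n/2) = 0.77 × √(13/2) = 1.9631
Two-sided α = 0.05 → critical value z_{0.025} = 1.960.
Power = Φ(δ − 1.960) + Φ(−δ − 1.960) = Φ(0.003) + Φ(-3.923) = 0.5013 + 0.0000 = 0.5013.

Power ≈ 0.501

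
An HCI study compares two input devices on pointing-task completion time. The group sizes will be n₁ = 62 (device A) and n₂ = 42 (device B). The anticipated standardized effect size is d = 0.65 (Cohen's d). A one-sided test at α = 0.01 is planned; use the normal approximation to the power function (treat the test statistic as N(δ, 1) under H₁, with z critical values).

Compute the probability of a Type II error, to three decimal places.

β ≈ 0.177

Noncentrality parameter: δ = d / √(1/n₁ + 1/n₂) = 0.65 / √(1/62 + 1/42) = 3.2525
Critical value for a one-sided test at α = 0.01: z_α = 2.326.
Power = P(Z > 2.326 − δ) = Φ(0.926) = 0.8228.
Type II error: β = 1 − power = 1 − 0.8228 = 0.1772.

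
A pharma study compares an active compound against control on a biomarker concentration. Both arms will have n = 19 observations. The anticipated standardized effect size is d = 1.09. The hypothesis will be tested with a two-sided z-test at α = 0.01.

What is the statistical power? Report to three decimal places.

Noncentrality parameter: δ = d·√(n/2) = 1.09 × √(19/2) = 3.3596
Two-sided α = 0.01 → critical value z_{0.005} = 2.576.
Power = Φ(δ − 2.576) + Φ(−δ − 2.576) = Φ(0.784) + Φ(-5.935) = 0.7834 + 0.0000 = 0.7834.

Power ≈ 0.783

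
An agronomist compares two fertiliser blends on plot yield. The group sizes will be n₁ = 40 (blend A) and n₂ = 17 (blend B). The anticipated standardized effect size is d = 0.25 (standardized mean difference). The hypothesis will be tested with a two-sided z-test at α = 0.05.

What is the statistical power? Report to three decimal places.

Noncentrality parameter: λ = d / √(1/n₁ + 1/n₂) = 0.25 / √(1/40 + 1/17) = 0.8635
Two-sided α = 0.05 → critical value z_{0.025} = 1.960.
Power = Φ(λ − 1.960) + Φ(−λ − 1.960) = Φ(-1.096) + Φ(-2.823) = 0.1364 + 0.0024 = 0.1388.

Power ≈ 0.139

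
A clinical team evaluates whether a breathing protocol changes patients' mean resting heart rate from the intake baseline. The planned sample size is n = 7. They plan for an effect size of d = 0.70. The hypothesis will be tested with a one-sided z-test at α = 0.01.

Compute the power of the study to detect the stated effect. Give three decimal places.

Noncentrality parameter: δ = d·√n = 0.70 × √7 = 1.8520
One-sided α = 0.01 → critical value z_{0.01} = 2.326.
Power = Φ(δ − 2.326) = Φ(-0.474) = 0.3176.

Power ≈ 0.318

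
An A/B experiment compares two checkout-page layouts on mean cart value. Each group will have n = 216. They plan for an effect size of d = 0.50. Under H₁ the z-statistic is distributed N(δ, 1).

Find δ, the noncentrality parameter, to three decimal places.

The noncentrality parameter scales effect size by the design's sample-size factor: δ = d·√(n/2) = 0.50 × √(216/2) = 5.1962

δ ≈ 5.196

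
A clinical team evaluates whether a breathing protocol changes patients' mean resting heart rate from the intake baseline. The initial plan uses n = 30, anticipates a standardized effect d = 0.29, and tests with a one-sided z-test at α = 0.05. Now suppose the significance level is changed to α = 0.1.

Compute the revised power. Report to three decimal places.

Power ≈ 0.621

δ = d·√n = 0.29 × √30 = 1.5884 (unchanged). New critical value: z_{0.1} = 1.282.
Revised power = P(Z > 1.282 − δ) = Φ(0.307) = 0.6205.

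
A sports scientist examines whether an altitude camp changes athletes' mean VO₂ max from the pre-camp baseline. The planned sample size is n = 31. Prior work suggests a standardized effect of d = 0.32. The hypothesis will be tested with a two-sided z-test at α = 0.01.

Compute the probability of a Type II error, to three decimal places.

β ≈ 0.786

Noncentrality parameter: δ = d·√n = 0.32 × √31 = 1.7817
Two-sided α = 0.01 → critical value z_{0.005} = 2.576.
Power = Φ(δ − 2.576) + Φ(−δ − 2.576) = Φ(-0.794) + Φ(-4.358) = 0.2136 + 0.0000 = 0.2136.
Type II error: β = 1 − power = 1 − 0.2136 = 0.7864.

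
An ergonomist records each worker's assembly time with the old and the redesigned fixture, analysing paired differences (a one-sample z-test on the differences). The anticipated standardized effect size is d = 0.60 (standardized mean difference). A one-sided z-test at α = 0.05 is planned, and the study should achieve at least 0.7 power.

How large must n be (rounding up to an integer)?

For power 0.7 need Φ(δ − z_{0.05}) = 0.7, so δ = z_{0.05} + z_{0.30} = 1.645 + 0.524 = 2.169.
δ = d·√n ⇒ n = (δ/d)² = (2.169 / 0.60)² = 13.07.
Round up to the next whole unit.

n = 14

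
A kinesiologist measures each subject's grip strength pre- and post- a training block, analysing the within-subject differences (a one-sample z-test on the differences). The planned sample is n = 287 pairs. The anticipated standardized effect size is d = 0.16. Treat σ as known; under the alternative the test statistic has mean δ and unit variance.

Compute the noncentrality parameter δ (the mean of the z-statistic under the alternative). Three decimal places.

The noncentrality parameter scales effect size by the design's sample-size factor: δ = d·√n = 0.16 × √287 = 2.7106

δ ≈ 2.711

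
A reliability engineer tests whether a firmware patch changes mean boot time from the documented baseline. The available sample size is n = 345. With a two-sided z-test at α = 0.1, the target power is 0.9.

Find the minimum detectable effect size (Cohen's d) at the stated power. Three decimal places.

d ≈ 0.158

Required noncentrality: δ = z_{0.05} + z_{0.10} = 1.645 + 1.282 = 2.926.
(The second rejection-region term Φ(−δ − z_{α/2}) is negligible and dropped.)
δ = d·√n ⇒ d = δ/√n = 2.926/√345 = 0.1576.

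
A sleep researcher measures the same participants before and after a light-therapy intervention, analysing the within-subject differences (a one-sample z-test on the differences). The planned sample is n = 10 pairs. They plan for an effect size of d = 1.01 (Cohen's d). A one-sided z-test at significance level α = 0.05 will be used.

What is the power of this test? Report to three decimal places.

Noncentrality parameter: δ = d·√n = 1.01 × √10 = 3.1939
One-sided α = 0.05 → critical value z_{0.05} = 1.645.
Power = P(Z > 1.645 − δ) = Φ(1.549) = 0.9393.

Power ≈ 0.939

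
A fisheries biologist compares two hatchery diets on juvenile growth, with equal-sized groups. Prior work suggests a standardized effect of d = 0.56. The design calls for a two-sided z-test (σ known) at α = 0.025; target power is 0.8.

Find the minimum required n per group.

n = 61 per group

For power 0.8 need Φ(δ − z_{0.0125}) = 0.8, so δ = z_{0.0125} + z_{0.20} = 2.241 + 0.842 = 3.083.
(The Φ(−δ − z_{α/2}) term is vanishingly small for δ > 0 and is dropped in the standard sample-size formula.)
δ = d·√(n/2) ⇒ n = 2(δ/d)² = 2 × (3.083 / 0.56)² = 60.62.
Rounding up, n = 61 per group.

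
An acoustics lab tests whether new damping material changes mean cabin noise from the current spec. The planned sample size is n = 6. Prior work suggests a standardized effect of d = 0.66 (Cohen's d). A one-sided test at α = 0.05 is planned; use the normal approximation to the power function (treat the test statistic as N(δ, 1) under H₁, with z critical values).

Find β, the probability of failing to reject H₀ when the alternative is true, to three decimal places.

β ≈ 0.511

Noncentrality parameter: δ = d·√n = 0.66 × √6 = 1.6167
Critical value for a one-sided test at α = 0.05: z_α = 1.645.
Power = P(Z > 1.645 − δ) = Φ(-0.028) = 0.4888.
Type II error: β = 1 − power = 1 − 0.4888 = 0.5112.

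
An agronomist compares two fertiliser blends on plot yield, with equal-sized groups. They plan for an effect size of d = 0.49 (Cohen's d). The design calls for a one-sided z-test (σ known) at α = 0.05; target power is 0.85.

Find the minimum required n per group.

n = 60 per group

For power 0.85 need Φ(δ − z_{0.05}) = 0.85, so δ = z_{0.05} + z_{0.15} = 1.645 + 1.036 = 2.681.
δ = d·√(n/2) ⇒ n = 2(δ/d)² = 2 × (2.681 / 0.49)² = 59.89.
Rounding up, n = 60 per group.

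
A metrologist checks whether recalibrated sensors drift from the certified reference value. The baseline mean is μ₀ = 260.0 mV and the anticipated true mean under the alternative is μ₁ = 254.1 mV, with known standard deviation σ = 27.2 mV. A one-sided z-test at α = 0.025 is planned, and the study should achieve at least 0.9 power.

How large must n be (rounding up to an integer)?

Standardized effect: d = |μ₁ − μ₀| / σ = |254.1 − 260.0| / 27.2 = 0.2169
Set Φ(δ − 1.960) = 0.9; then δ − 1.960 = Φ⁻¹(0.9) = 1.282, giving δ = 3.242.
δ = d·√n ⇒ n = (δ/d)² = (3.242 / 0.2169)² = 223.32.
Rounding up, n = 224.

n = 224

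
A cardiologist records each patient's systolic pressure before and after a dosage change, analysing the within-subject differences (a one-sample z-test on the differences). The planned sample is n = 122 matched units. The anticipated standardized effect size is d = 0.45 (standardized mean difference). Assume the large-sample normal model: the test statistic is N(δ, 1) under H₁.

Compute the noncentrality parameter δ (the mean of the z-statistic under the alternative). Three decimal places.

δ = d·√n = 0.45 × √122 = 4.9704

δ ≈ 4.970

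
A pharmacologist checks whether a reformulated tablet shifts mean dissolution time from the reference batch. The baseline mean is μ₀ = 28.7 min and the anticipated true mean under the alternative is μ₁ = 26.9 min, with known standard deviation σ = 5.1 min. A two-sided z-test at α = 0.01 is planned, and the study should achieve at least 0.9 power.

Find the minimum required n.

n = 120

Standardized effect: d = |μ₁ − μ₀| / σ = |26.9 − 28.7| / 5.1 = 0.3529
Set Φ(δ − 2.576) = 0.9; then δ − 2.576 = Φ⁻¹(0.9) = 1.282, giving δ = 3.857.
(For δ > 0 the lower-tail rejection region contributes negligibly to power, so the one-term inversion is standard.)
δ = d·√n ⇒ n = (δ/d)² = (3.857 / 0.3529)² = 119.45.
Round up to the next whole unit.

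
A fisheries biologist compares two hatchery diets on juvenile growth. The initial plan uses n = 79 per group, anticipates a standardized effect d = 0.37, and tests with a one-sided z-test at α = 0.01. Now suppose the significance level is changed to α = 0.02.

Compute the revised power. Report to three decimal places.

Power ≈ 0.607

δ = d·√(n/2) = 0.37 × √(79/2) = 2.3254 (unchanged). New critical value: z_{0.02} = 2.054.
Revised power = Φ(δ − 2.054) = Φ(0.272) = 0.6071.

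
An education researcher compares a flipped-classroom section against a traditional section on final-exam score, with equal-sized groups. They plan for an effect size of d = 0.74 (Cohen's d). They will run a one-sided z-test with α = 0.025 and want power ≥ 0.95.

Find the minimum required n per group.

n = 48 per group

Set Φ(δ − 1.960) = 0.95; then δ − 1.960 = Φ⁻¹(0.95) = 1.645, giving δ = 3.605.
δ = d·√(n/2) ⇒ n = 2(δ/d)² = 2 × (3.605 / 0.74)² = 47.46.
Rounding up, n = 48 per group.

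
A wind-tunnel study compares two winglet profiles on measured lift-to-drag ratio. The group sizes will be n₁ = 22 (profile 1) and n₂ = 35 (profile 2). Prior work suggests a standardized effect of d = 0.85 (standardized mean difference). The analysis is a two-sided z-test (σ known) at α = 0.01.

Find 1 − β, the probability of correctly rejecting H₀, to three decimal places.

Power ≈ 0.708

Noncentrality parameter: δ = d / √(1/n₁ + 1/n₂) = 0.85 / √(1/22 + 1/35) = 3.1241
Critical value for a two-sided test at α = 0.01: z_{α/2} = 2.576.
Power = Φ(δ − 2.576) + Φ(−δ − 2.576) = Φ(0.548) + Φ(-5.700) = 0.7083 + 0.0000 = 0.7083.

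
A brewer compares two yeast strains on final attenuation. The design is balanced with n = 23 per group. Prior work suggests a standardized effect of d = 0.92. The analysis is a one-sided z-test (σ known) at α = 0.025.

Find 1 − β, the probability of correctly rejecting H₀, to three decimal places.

Noncentrality parameter: δ = d·√(n/2) = 0.92 × √(23/2) = 3.1199
Critical value for a one-sided test at α = 0.025: z_α = 1.960.
Power = Φ(δ − 1.960) = Φ(1.160) = 0.8770.

Power ≈ 0.877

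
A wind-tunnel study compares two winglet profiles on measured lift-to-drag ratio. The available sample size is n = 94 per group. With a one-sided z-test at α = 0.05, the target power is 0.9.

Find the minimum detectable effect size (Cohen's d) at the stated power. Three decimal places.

d ≈ 0.427

Required noncentrality: δ = z_{0.05} + z_{0.10} = 1.645 + 1.282 = 2.926.
δ = d·√(n/2) ⇒ d = δ/√(n/2) = 2.926/√(94/2) = 0.4269.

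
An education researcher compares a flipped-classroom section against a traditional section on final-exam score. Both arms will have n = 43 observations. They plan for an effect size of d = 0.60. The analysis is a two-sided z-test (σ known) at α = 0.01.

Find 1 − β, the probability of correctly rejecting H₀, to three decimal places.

Power ≈ 0.582

Noncentrality parameter: δ = d·√(n/2) = 0.60 × √(43/2) = 2.7821
Critical value for a two-sided test at α = 0.01: z_{α/2} = 2.576.
Power = Φ(δ − 2.576) + Φ(−δ − 2.576) = Φ(0.206) + Φ(-5.358) = 0.5817 + 0.0000 = 0.5817.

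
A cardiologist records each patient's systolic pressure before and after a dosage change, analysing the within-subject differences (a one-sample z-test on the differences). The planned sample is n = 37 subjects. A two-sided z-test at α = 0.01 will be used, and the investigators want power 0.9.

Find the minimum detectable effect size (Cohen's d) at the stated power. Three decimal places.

Need Φ(δ − 2.576) = 0.9, so δ = 2.576 + 1.282 = 3.857.
(Lower-tail contribution to power is negligible for δ > 0.)
δ = d·√n ⇒ d = δ/√n = 3.857/√37 = 0.6341.

d ≈ 0.634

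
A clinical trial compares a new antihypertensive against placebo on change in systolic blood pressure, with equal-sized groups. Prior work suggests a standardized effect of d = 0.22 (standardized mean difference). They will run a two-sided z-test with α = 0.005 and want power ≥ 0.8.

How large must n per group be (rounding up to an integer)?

Set Φ(δ − 2.807) = 0.8; then δ − 2.807 = Φ⁻¹(0.8) = 0.842, giving δ = 3.649.
(The Φ(−δ − z_{α/2}) term is vanishingly small for δ > 0 and is dropped in the standard sample-size formula.)
δ = d·√(n/2) ⇒ n = 2(δ/d)² = 2 × (3.649 / 0.22)² = 550.11.
Rounding up, n = 551 per group.

n = 551 per group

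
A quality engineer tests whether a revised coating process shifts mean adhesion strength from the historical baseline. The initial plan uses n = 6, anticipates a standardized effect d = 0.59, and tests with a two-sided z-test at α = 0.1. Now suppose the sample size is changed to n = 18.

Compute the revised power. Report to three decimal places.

With n = 18: δ = d·√n = 0.59 × √18 = 2.5032. Critical value z_{0.05} = 1.645.
Revised power = Φ(δ − 1.645) + Φ(−δ − 1.645) = Φ(0.858) + Φ(-4.148) = 0.8046 + 0.0000 = 0.8047.

Power ≈ 0.805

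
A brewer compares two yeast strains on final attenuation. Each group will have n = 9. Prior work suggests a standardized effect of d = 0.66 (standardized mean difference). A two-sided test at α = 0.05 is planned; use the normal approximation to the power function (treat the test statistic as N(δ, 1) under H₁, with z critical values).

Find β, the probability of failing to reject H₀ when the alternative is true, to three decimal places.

Noncentrality parameter: δ = d·√(n/2) = 0.66 × √(9/2) = 1.4001
Two-sided α = 0.05 → critical value z_{0.025} = 1.960.
Power = Φ(δ − 1.960) + Φ(−δ − 1.960) = Φ(-0.560) + Φ(-3.360) = 0.2878 + 0.0004 = 0.2882.
Type II error: β = 1 − power = 1 − 0.2882 = 0.7118.

β ≈ 0.712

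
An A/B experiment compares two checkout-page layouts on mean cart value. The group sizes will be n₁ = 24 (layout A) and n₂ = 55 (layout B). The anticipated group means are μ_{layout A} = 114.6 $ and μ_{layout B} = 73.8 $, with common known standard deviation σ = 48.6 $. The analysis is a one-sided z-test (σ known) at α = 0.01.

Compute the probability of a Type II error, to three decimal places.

Standardized effect: d = |μ_{layout A} − μ_{layout B}| / σ = |114.6 − 73.8| / 48.6 = 0.8395
Noncentrality parameter: δ = d / √(1/n₁ + 1/n₂) = 0.8395 / √(1/24 + 1/55) = 3.4316
One-sided α = 0.01 → critical value z_{0.01} = 2.326.
Power = P(Z > 2.326 − δ) = Φ(1.105) = 0.8655.
Type II error: β = 1 − power = 1 − 0.8655 = 0.1345.

β ≈ 0.135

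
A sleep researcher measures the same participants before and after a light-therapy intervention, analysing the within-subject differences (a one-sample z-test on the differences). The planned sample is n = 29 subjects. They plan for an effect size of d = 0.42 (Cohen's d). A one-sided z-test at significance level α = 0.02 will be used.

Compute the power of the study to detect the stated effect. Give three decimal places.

Noncentrality parameter: δ = d·√n = 0.42 × √29 = 2.2618
Critical value for a one-sided test at α = 0.02: z_α = 2.054.
Power = Φ(δ − 2.054) = Φ(0.208) = 0.5824.

Power ≈ 0.582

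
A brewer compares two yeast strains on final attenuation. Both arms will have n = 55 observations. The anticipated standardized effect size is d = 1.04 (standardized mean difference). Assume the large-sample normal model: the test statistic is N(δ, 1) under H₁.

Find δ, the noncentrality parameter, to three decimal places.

δ = d·√(n/2) = 1.04 × √(55/2) = 5.4538

δ ≈ 5.454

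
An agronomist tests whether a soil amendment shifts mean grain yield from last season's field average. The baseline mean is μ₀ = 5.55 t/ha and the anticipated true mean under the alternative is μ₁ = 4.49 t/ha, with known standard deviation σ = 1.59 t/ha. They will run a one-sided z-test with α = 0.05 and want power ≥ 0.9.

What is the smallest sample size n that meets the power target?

Standardized effect: d = |μ₁ − μ₀| / σ = |4.49 − 5.55| / 1.59 = 0.6667
Set Φ(δ − 1.645) = 0.9; then δ − 1.645 = Φ⁻¹(0.9) = 1.282, giving δ = 2.926.
δ = d·√n ⇒ n = (δ/d)² = (2.926 / 0.6667)² = 19.27.
Round up to the next whole unit.

n = 20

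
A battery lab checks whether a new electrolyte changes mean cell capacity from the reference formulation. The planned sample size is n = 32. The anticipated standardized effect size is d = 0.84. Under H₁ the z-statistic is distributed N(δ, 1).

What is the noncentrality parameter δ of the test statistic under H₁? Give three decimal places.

δ = d·√n = 0.84 × √32 = 4.7518

δ ≈ 4.752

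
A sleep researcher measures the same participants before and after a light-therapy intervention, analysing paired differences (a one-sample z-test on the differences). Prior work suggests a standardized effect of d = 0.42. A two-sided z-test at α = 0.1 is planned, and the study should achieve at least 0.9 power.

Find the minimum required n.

n = 49

For power 0.9 need Φ(δ − z_{0.05}) = 0.9, so δ = z_{0.05} + z_{0.10} = 1.645 + 1.282 = 2.926.
(For δ > 0 the lower-tail rejection region contributes negligibly to power, so the one-term inversion is standard.)
δ = d·√n ⇒ n = (δ/d)² = (2.926 / 0.42)² = 48.55.
Rounding up, n = 49.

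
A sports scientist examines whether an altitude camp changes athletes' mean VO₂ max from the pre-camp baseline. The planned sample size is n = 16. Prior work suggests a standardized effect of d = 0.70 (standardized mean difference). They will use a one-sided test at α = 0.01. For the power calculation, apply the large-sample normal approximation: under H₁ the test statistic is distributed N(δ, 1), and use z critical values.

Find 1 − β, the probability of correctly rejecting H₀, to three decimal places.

Power ≈ 0.682

Noncentrality parameter: δ = d·√n = 0.70 × √16 = 2.8000
Critical value for a one-sided test at α = 0.01: z_α = 2.326.
Power = Φ(δ − 2.326) = Φ(0.474) = 0.6821.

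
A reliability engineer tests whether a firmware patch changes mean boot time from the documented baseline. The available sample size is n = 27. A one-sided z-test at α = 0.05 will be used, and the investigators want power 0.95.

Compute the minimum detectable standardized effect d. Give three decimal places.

d ≈ 0.633

Need Φ(δ − 1.645) = 0.95, so δ = 1.645 + 1.645 = 3.290.
δ = d·√n ⇒ d = δ/√n = 3.290/√27 = 0.6331.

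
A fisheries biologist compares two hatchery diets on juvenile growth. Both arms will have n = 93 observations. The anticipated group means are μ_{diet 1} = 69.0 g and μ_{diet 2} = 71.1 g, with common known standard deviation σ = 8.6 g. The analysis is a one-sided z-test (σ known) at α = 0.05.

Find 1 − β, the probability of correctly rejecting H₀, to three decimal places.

Power ≈ 0.508

Standardized effect: d = |μ_{diet 1} − μ_{diet 2}| / σ = |69.0 − 71.1| / 8.6 = 0.2442
Noncentrality parameter: δ = d·√(n/2) = 0.2442 × √(93/2) = 1.6651
Critical value for a one-sided test at α = 0.05: z_α = 1.645.
Power = Φ(δ − 1.645) = Φ(0.020) = 0.5081.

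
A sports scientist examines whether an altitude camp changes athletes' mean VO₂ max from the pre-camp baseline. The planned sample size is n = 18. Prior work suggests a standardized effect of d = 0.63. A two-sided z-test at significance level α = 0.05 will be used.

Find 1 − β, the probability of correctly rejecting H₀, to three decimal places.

Noncentrality parameter: δ = d·√n = 0.63 × √18 = 2.6729
Two-sided α = 0.05 → critical value z_{0.025} = 1.960.
Power = Φ(δ − 1.960) + Φ(−δ − 1.960) = Φ(0.713) + Φ(-4.633) = 0.7620 + 0.0000 = 0.7620.

Power ≈ 0.762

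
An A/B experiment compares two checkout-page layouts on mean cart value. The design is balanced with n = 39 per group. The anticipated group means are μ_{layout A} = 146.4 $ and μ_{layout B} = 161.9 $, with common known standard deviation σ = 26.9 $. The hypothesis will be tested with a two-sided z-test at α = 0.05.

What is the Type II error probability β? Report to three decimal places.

β ≈ 0.279

Standardized effect: d = |μ_{layout A} − μ_{layout B}| / σ = |146.4 − 161.9| / 26.9 = 0.5762
Noncentrality parameter: δ = d·√(n/2) = 0.5762 × √(39/2) = 2.5445
Two-sided α = 0.05 → critical value z_{0.025} = 1.960.
Power = Φ(δ − 1.960) + Φ(−δ − 1.960) = Φ(0.585) + Φ(-4.504) = 0.7206 + 0.0000 = 0.7206.
Type II error: β = 1 − power = 1 − 0.7206 = 0.2794.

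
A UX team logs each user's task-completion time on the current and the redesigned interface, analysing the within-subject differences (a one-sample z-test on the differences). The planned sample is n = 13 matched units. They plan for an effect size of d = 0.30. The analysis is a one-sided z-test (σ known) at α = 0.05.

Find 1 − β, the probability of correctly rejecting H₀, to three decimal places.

Power ≈ 0.287

Noncentrality parameter: δ = d·√n = 0.30 × √13 = 1.0817
One-sided α = 0.05 → critical value z_{0.05} = 1.645.
Power = P(Z > 1.645 − δ) = Φ(-0.563) = 0.2867.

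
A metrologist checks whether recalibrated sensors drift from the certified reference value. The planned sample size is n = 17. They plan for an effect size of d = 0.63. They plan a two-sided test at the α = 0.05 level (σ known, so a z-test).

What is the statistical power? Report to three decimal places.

Noncentrality parameter: δ = d·√n = 0.63 × √17 = 2.5976
Critical value for a two-sided test at α = 0.05: z_{α/2} = 1.960.
Power = Φ(δ − 1.960) + Φ(−δ − 1.960) = Φ(0.638) + Φ(-4.558) = 0.7381 + 0.0000 = 0.7381.

Power ≈ 0.738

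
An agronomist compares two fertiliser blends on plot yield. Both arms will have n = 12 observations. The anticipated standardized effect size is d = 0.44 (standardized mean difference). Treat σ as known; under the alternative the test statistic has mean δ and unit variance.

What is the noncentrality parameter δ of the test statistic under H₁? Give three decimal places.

The noncentrality parameter scales effect size by the design's sample-size factor: δ = d·√(n/2) = 0.44 × √(12/2) = 1.0778

δ ≈ 1.078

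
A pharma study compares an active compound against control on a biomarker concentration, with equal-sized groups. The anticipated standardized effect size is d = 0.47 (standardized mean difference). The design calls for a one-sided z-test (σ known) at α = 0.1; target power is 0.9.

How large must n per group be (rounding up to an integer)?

Set Φ(δ − 1.282) = 0.9; then δ − 1.282 = Φ⁻¹(0.9) = 1.282, giving δ = 2.563.
δ = d·√(n/2) ⇒ n = 2(δ/d)² = 2 × (2.563 / 0.47)² = 59.48.
Rounding up, n = 60 per group.

n = 60 per group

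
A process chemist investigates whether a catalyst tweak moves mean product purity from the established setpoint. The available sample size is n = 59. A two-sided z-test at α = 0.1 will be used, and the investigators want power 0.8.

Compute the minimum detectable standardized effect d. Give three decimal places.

d ≈ 0.324

Need Φ(δ − 1.645) = 0.8, so δ = 1.645 + 0.842 = 2.486.
(Lower-tail contribution to power is negligible for δ > 0.)
δ = d·√n ⇒ d = δ/√n = 2.486/√59 = 0.3237.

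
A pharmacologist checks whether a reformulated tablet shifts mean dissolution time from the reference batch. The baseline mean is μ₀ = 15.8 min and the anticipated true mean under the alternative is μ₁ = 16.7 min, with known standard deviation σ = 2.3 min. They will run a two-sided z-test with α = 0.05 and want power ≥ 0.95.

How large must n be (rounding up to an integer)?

n = 85

Standardized effect: d = |μ₁ − μ₀| / σ = |16.7 − 15.8| / 2.3 = 0.3913
For power 0.95 need Φ(δ − z_{0.025}) = 0.95, so δ = z_{0.025} + z_{0.05} = 1.960 + 1.645 = 3.605.
(The Φ(−δ − z_{α/2}) term is vanishingly small for δ > 0 and is dropped in the standard sample-size formula.)
δ = d·√n ⇒ n = (δ/d)² = (3.605 / 0.3913)² = 84.87.
Round up to the next whole unit.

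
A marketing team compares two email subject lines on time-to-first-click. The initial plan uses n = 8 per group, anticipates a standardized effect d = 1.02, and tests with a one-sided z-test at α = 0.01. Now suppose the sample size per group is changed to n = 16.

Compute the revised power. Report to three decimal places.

Power ≈ 0.712

With n = 16 per group: δ = d·√(n/2) = 1.02 × √(16/2) = 2.8850. Critical value z_{0.01} = 2.326.
Revised power = Φ(δ − 2.326) = Φ(0.559) = 0.7118.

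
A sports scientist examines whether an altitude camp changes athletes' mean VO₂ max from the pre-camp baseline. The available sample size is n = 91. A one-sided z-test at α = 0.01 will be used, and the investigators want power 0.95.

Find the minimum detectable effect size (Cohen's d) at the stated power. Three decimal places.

Need Φ(δ − 2.326) = 0.95, so δ = 2.326 + 1.645 = 3.971.
δ = d·√n ⇒ d = δ/√n = 3.971/√91 = 0.4163.

d ≈ 0.416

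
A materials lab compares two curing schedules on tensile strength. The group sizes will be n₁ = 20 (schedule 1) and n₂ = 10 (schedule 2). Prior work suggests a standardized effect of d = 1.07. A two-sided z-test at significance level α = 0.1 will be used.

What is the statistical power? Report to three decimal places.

Noncentrality parameter: δ = d / √(1/n₁ + 1/n₂) = 1.07 / √(1/20 + 1/10) = 2.7627
Two-sided α = 0.1 → critical value z_{0.05} = 1.645.
Power = Φ(δ − 1.645) + Φ(−δ − 1.645) = Φ(1.118) + Φ(-4.408) = 0.8682 + 0.0000 = 0.8682.

Power ≈ 0.868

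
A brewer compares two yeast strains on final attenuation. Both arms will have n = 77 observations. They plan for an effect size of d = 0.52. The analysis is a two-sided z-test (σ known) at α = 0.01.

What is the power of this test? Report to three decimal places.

Noncentrality parameter: δ = d·√(n/2) = 0.52 × √(77/2) = 3.2265
Two-sided α = 0.01 → critical value z_{0.005} = 2.576.
Power = Φ(δ − 2.576) + Φ(−δ − 2.576) = Φ(0.651) + Φ(-5.802) = 0.7424 + 0.0000 = 0.7424.

Power ≈ 0.742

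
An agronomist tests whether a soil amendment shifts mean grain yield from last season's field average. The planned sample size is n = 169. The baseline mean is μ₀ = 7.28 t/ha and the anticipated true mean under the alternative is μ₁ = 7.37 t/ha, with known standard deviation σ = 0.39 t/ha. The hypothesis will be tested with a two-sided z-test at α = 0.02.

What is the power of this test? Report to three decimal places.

Standardized effect: d = |μ₁ − μ₀| / σ = |7.37 − 7.28| / 0.39 = 0.2308
Noncentrality parameter: δ = d·√n = 0.2308 × √169 = 3.0000
Two-sided α = 0.02 → critical value z_{0.01} = 2.326.
Power = Φ(δ − 2.326) + Φ(−δ − 2.326) = Φ(0.674) + Φ(-5.326) = 0.7497 + 0.0000 = 0.7497.

Power ≈ 0.750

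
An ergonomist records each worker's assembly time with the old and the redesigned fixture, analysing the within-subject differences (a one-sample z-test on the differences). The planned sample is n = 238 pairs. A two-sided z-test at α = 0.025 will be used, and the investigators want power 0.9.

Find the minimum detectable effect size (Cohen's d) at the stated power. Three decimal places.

d ≈ 0.228

Need Φ(δ − 2.241) = 0.9, so δ = 2.241 + 1.282 = 3.523.
(Lower-tail contribution to power is negligible for δ > 0.)
δ = d·√n ⇒ d = δ/√n = 3.523/√238 = 0.2284.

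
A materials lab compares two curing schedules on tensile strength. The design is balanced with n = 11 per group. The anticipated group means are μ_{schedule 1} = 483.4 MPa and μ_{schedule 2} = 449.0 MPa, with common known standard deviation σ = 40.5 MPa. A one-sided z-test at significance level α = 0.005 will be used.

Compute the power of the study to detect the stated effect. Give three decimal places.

Power ≈ 0.280

Standardized effect: d = |μ_{schedule 1} − μ_{schedule 2}| / σ = |483.4 − 449.0| / 40.5 = 0.8494
Noncentrality parameter: δ = d·√(n/2) = 0.8494 × √(11/2) = 1.9920
One-sided α = 0.005 → critical value z_{0.005} = 2.576.
Power = Φ(δ − 2.576) = Φ(-0.584) = 0.2797.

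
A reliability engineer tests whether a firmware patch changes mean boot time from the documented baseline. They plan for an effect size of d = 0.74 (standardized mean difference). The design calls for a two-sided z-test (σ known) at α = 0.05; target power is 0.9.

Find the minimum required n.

n = 20

For power 0.9 need Φ(δ − z_{0.025}) = 0.9, so δ = z_{0.025} + z_{0.10} = 1.960 + 1.282 = 3.242.
(For δ > 0 the lower-tail rejection region contributes negligibly to power, so the one-term inversion is standard.)
δ = d·√n ⇒ n = (δ/d)² = (3.242 / 0.74)² = 19.19.
Round up to the next whole unit.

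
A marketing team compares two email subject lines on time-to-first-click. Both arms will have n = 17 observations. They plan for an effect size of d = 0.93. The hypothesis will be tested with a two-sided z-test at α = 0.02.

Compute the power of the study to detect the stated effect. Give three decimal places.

Power ≈ 0.650

Noncentrality parameter: δ = d·√(n/2) = 0.93 × √(17/2) = 2.7114
Two-sided α = 0.02 → critical value z_{0.01} = 2.326.
Power = Φ(δ − 2.326) + Φ(−δ − 2.326) = Φ(0.385) + Φ(-5.038) = 0.6499 + 0.0000 = 0.6499.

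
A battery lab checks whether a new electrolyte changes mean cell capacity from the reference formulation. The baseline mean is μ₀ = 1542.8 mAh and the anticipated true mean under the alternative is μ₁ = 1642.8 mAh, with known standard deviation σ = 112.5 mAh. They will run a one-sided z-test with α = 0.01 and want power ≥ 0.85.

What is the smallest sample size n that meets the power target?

n = 15

Standardized effect: d = |μ₁ − μ₀| / σ = |1642.8 − 1542.8| / 112.5 = 0.8889
For power 0.85 need Φ(δ − z_{0.01}) = 0.85, so δ = z_{0.01} + z_{0.15} = 2.326 + 1.036 = 3.363.
δ = d·√n ⇒ n = (δ/d)² = (3.363 / 0.8889)² = 14.31.
Rounding up, n = 15.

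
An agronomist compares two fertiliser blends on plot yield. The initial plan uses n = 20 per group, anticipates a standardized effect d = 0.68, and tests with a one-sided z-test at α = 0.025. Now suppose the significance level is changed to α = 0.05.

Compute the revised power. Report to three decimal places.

δ = d·√(n/2) = 0.68 × √(20/2) = 2.1503 (unchanged). New critical value: z_{0.05} = 1.645.
Revised power = Φ(δ − 1.645) = Φ(0.505) = 0.6934.

Power ≈ 0.693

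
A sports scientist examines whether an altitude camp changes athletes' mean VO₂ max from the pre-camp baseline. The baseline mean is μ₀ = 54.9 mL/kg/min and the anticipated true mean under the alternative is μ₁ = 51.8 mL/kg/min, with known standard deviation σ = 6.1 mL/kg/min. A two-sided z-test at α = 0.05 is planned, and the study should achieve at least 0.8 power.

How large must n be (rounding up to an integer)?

Standardized effect: d = |μ₁ − μ₀| / σ = |51.8 − 54.9| / 6.1 = 0.5082
For power 0.8 need Φ(δ − z_{0.025}) = 0.8, so δ = z_{0.025} + z_{0.20} = 1.960 + 0.842 = 2.802.
(Ignoring the negligible lower-tail rejection probability gives the usual closed-form inversion.)
δ = d·√n ⇒ n = (δ/d)² = (2.802 / 0.5082)² = 30.39.
Round up to the next whole unit.

n = 31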